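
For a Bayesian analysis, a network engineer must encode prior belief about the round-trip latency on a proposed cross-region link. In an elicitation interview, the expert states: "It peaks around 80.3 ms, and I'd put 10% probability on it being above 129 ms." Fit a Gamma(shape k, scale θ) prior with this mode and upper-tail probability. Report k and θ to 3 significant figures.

k ≈ 9.36, θ ≈ 9.6

Gamma(k,θ) with k>1 has mode (k−1)θ, so θ = 80.3/(k−1).
Need P(X < 129) = 0.9 with θ tied to k this way. Start at k = 2, θ = 80.3: P(X<129) ≈ 0.477.
Too low — raise k to concentrate. Iterating converges to k ≈ 9.36.
Then θ = 80.3/(9.36−1) ≈ 9.6.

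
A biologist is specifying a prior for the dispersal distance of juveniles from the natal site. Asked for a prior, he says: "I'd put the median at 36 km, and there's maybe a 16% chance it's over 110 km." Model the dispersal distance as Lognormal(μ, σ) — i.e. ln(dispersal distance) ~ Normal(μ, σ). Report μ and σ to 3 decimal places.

μ ≈ 3.584, σ ≈ 1.123

If T ~ Lognormal(μ,σ) then ln T ~ Normal(μ,σ), so the p-quantile of ln T is μ + z_p·σ.
ln(36) = 3.584 and ln(110) = 4.7; z_{0.5} = 0, z_{0.84} = 0.9945.
σ = (4.7 − 3.584)/(0.9945 − (0)) = 1.123.
μ = 3.584 − (0)·1.123 = 3.584.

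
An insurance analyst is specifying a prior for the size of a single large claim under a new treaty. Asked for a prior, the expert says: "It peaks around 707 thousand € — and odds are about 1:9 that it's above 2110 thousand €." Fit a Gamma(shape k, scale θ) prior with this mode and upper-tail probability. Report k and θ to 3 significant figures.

Gamma(k,θ) with k>1 has mode (k−1)θ, so θ = 707/(k−1).
Need P(X < 2110) = 0.9 with θ tied to k this way. Start at k = 2, θ = 707: P(X<2110) ≈ 0.799.
Too low — raise k to concentrate. Iterating converges to k ≈ 2.59.
Then θ = 707/(2.59−1) ≈ 444.

k ≈ 2.59, θ ≈ 444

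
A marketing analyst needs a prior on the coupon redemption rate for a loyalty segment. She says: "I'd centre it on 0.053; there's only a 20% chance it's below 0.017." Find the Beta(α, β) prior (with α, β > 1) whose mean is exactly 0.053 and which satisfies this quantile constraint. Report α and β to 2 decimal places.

With mean 0.053 fixed, write α = 0.053s, β = 0.947s where s = α+β.
Need P(θ < 0.017) = 0.2 under Beta(0.053s, 0.947s). Normal approximation: (q−m)/√(m(1−m)/s) ≈ z_{0.2} = -0.842, so s ≈ 0.053·0.947·(-0.842)²/(0.017−0.053)² = 27.4.
At s = 27.4: P(θ<0.017) ≈ 0.187. Adjusting to match 0.2 gives s ≈ 25.72.
So α = 0.053·25.72 ≈ 1.36, β = 0.947·25.72 ≈ 24.35.

α ≈ 1.36, β ≈ 24.35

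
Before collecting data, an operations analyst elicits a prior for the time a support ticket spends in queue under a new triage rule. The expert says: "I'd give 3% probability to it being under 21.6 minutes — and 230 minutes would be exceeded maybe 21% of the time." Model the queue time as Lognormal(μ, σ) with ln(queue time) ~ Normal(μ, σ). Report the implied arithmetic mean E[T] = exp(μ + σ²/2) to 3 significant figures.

E[T] ≈ 167 minutes

If T ~ Lognormal(μ,σ) then ln T ~ Normal(μ,σ), so the p-quantile of ln T is μ + z_p·σ.
ln(21.6) = 3.073 and ln(230) = 5.438; z_{0.03} = -1.881, z_{0.79} = 0.8064.
σ = (5.438 − 3.073)/(0.8064 − (-1.881)) = 0.880.
μ = 3.073 − (-1.881)·0.880 = 4.728.
E[T] = exp(μ + σ²/2) = exp(4.728 + 0.3874) = 167 minutes.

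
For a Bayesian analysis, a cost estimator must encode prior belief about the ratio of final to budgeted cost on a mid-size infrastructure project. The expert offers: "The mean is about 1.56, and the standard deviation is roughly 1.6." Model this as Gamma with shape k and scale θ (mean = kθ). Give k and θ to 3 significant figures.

For Gamma(k, scale θ): mean = kθ, variance = kθ², so CV = 1/√k.
CV = SD/mean = 1.6/1.56 = 1.026, hence k = 1/CV² = 0.951.
Then θ = mean/k = 1.56/0.951 = 1.64.

k ≈ 0.951, θ ≈ 1.64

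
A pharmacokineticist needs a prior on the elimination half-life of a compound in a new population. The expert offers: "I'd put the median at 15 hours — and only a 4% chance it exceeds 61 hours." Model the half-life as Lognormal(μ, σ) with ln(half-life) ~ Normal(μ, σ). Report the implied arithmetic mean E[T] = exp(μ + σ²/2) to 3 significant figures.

If T ~ Lognormal(μ,σ) then ln T ~ Normal(μ,σ), so the p-quantile of ln T is μ + z_p·σ.
ln(15) = 2.708 and ln(61) = 4.111; z_{0.5} = 0, z_{0.96} = 1.751.
σ = (4.111 − 2.708)/(1.751 − (0)) = 0.801.
μ = 2.708 − (0)·0.801 = 2.708.
E[T] = exp(μ + σ²/2) = exp(2.708 + 0.3210) = 20.7 hours.

E[T] ≈ 20.7 hours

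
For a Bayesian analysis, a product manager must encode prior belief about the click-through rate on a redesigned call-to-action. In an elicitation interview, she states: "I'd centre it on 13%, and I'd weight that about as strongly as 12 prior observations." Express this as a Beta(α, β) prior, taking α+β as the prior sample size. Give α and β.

α = 1.56, β = 10.44

Under the effective-sample-size interpretation, Beta(α, β) has prior mean α/(α+β) and prior sample size α+β.
So α+β = 12 and α/(α+β) = 0.13, giving α = 0.13·12 = 1.56 and β = 12 − 1.56 = 10.44.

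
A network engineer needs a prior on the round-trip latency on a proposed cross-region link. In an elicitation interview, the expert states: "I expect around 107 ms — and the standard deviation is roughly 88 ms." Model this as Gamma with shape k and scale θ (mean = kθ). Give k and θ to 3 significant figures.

For Gamma(k, scale θ): mean = kθ, variance = kθ², so CV = 1/√k.
CV = SD/mean = 88/107 = 0.8224, hence k = 1/CV² = 1.48.
Then θ = mean/k = 107/1.48 = 72.4.

k ≈ 1.48, θ ≈ 72.4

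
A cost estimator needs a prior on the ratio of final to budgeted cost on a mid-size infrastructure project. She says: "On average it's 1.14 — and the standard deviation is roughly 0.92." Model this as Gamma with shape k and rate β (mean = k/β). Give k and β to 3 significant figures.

k ≈ 1.54, β ≈ 1.35

For Gamma(k, rate β): mean = k/β, variance = k/β², so CV = 1/√k.
CV = SD/mean = 0.92/1.14 = 0.807, hence k = 1/CV² = 1.54.
Then β = k/mean = 1.54/1.14 = 1.35.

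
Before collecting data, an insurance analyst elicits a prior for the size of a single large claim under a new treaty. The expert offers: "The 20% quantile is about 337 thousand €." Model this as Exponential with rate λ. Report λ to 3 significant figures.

λ ≈ 0.000662

P(T < 337.0) = 1 − e^(−λ·337.0) = 0.2, so λ = −ln(1−0.2)/337.0 = −ln(0.8)/337.0 = 0.000662.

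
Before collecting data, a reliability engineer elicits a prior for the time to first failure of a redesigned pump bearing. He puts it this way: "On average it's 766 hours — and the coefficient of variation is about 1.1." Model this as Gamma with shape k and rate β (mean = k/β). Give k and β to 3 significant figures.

k ≈ 0.826, β ≈ 0.00108

For Gamma(k, rate β): mean = k/β, variance = k/β², so CV = 1/√k.
CV = 1.1, hence k = 1/CV² = 0.826.
Then β = k/mean = 0.826/766 = 0.00108.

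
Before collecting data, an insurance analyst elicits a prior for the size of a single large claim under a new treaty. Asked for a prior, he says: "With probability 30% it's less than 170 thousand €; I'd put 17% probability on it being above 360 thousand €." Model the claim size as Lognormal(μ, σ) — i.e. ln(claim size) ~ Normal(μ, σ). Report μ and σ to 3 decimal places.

If T ~ Lognormal(μ,σ) then ln T ~ Normal(μ,σ), so the p-quantile of ln T is μ + z_p·σ.
ln(170) = 5.136 and ln(360) = 5.886; z_{0.3} = -0.5244, z_{0.83} = 0.9542.
σ = (5.886 − 5.136)/(0.9542 − (-0.5244)) = 0.507.
μ = 5.136 − (-0.5244)·0.507 = 5.402.

μ ≈ 5.402, σ ≈ 0.507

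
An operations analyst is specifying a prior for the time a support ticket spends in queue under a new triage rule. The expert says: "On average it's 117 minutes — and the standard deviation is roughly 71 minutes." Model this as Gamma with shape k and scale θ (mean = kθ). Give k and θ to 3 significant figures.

k ≈ 2.72, θ ≈ 43.1

For Gamma(k, scale θ): mean = kθ, variance = kθ², so CV = 1/√k.
CV = SD/mean = 71/117 = 0.6068, hence k = 1/CV² = 2.72.
Then θ = mean/k = 117/2.72 = 43.1.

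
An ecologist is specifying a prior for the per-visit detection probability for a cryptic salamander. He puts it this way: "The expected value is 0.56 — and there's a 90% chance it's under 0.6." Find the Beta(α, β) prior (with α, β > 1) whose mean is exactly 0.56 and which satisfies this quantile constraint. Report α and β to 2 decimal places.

α ≈ 140.72, β ≈ 110.57

With mean 0.56 fixed, write α = 0.56s, β = 0.44s where s = α+β.
Need P(θ < 0.6) = 0.9 under Beta(0.56s, 0.44s). Normal approximation: (q−m)/√(m(1−m)/s) ≈ z_{0.9} = 1.28, so s ≈ 0.56·0.44·(1.28)²/(0.6−0.56)² = 252.9.
At s = 252.9: P(θ<0.6) ≈ 0.901. Adjusting to match 0.9 gives s ≈ 251.29.
So α = 0.56·251.29 ≈ 140.72, β = 0.44·251.29 ≈ 110.57.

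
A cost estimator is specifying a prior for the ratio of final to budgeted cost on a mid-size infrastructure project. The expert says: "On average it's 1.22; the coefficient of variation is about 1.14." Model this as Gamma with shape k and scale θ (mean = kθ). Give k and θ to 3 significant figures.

For Gamma(k, scale θ): mean = kθ, variance = kθ², so CV = 1/√k.
CV = 1.14, hence k = 1/CV² = 0.769.
Then θ = mean/k = 1.22/0.769 = 1.59.

k ≈ 0.769, θ ≈ 1.59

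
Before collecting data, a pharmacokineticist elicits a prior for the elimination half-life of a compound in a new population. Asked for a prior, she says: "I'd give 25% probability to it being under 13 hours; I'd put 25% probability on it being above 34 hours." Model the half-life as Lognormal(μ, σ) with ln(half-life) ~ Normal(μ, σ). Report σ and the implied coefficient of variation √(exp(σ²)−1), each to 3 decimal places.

If T ~ Lognormal(μ,σ) then ln T ~ Normal(μ,σ), so the p-quantile of ln T is μ + z_p·σ.
ln(13) = 2.565 and ln(34) = 3.526; z_{0.25} = -0.6745, z_{0.75} = 0.6745.
σ = (3.526 − 2.565)/(0.6745 − (-0.6745)) = 0.713.
μ = 2.565 − (-0.6745)·0.713 = 3.046.
CV = √(exp(σ²)−1) = √(exp(0.5079)−1) = 0.814.

σ ≈ 0.713, CV ≈ 0.814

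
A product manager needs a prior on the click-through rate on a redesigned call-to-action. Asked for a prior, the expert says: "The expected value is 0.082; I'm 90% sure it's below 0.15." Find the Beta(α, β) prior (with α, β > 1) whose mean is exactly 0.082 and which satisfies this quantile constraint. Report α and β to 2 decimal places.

With mean 0.082 fixed, write α = 0.082s, β = 0.918s where s = α+β.
Need P(θ < 0.15) = 0.9 under Beta(0.082s, 0.918s). Normal approximation: (q−m)/√(m(1−m)/s) ≈ z_{0.9} = 1.28, so s ≈ 0.082·0.918·(1.28)²/(0.15−0.082)² = 26.7.
At s = 26.7: P(θ<0.15) ≈ 0.893. Adjusting to match 0.9 gives s ≈ 29.19.
So α = 0.082·29.19 ≈ 2.39, β = 0.918·29.19 ≈ 26.80.

α ≈ 2.39, β ≈ 26.80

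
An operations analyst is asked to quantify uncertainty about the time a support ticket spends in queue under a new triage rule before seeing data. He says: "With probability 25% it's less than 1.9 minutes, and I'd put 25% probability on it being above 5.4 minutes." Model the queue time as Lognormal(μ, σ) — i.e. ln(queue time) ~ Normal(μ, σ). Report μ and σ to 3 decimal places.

If T ~ Lognormal(μ,σ) then ln T ~ Normal(μ,σ), so the p-quantile of ln T is μ + z_p·σ.
ln(1.9) = 0.6419 and ln(5.4) = 1.686; z_{0.25} = -0.6745, z_{0.75} = 0.6745.
σ = (1.686 − 0.6419)/(0.6745 − (-0.6745)) = 0.774.
μ = 0.6419 − (-0.6745)·0.774 = 1.164.

μ ≈ 1.164, σ ≈ 0.774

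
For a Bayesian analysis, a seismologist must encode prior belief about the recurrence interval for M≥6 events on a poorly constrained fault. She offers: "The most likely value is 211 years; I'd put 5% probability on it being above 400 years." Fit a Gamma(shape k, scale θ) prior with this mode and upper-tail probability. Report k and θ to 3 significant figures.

Gamma(k,θ) with k>1 has mode (k−1)θ, so θ = 211/(k−1).
Need P(X < 400) = 0.95 with θ tied to k this way. Start at k = 2, θ = 211: P(X<400) ≈ 0.565.
Too low — raise k to concentrate. Iterating converges to k ≈ 7.8.
Then θ = 211/(7.8−1) ≈ 31.

k ≈ 7.8, θ ≈ 31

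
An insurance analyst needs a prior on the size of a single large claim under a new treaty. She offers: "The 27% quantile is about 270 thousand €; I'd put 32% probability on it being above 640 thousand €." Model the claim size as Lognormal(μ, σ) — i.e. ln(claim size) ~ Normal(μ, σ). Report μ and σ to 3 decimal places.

If T ~ Lognormal(μ,σ) then ln T ~ Normal(μ,σ), so the p-quantile of ln T is μ + z_p·σ.
ln(270) = 5.598 and ln(640) = 6.461; z_{0.27} = -0.6128, z_{0.68} = 0.4677.
σ = (6.461 − 5.598)/(0.4677 − (-0.6128)) = 0.799.
μ = 5.598 − (-0.6128)·0.799 = 6.088.

μ ≈ 6.088, σ ≈ 0.799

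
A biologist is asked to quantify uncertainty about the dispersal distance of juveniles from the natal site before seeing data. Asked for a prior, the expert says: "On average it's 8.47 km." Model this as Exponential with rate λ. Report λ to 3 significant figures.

Exponential mean = 1/λ, so λ = 1/8.47 = 0.118.

λ ≈ 0.118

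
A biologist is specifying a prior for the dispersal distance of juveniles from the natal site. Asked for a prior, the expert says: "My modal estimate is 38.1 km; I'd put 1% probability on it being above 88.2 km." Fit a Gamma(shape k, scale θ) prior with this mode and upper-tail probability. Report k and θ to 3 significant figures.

k ≈ 7.77, θ ≈ 5.63

Gamma(k,θ) with k>1 has mode (k−1)θ, so θ = 38.1/(k−1).
Need P(X < 88.2) = 0.99 with θ tied to k this way. Start at k = 2, θ = 38.1: P(X<88.2) ≈ 0.673.
Too low — raise k to concentrate. Iterating converges to k ≈ 7.77.
Then θ = 38.1/(7.77−1) ≈ 5.63.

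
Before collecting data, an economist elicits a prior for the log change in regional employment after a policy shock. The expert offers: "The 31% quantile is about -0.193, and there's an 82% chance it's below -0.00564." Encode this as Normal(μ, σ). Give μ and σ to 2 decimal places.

μ = -0.13, σ = 0.13

The p-quantile of Normal(μ,σ) is μ + z_p·σ, with z_{0.31} = -0.4959 and z_{0.82} = 0.9154.
Eliminate σ: μ = (z₂·x₁ − z₁·x₂)/(z₂ − z₁) = (0.9154·-0.193 − (-0.4959)·-0.00564)/1.411 = -0.13.
Then σ = (x₂ − x₁)/(z₂ − z₁) = (-0.00564 − -0.193)/1.411 = 0.13.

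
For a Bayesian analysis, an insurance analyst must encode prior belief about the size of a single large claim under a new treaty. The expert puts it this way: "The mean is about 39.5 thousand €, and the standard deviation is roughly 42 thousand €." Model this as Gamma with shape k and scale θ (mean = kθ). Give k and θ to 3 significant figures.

k ≈ 0.884, θ ≈ 44.7

For Gamma(k, scale θ): mean = kθ, variance = kθ², so CV = 1/√k.
CV = SD/mean = 42/39.5 = 1.063, hence k = 1/CV² = 0.884.
Then θ = mean/k = 39.5/0.884 = 44.7.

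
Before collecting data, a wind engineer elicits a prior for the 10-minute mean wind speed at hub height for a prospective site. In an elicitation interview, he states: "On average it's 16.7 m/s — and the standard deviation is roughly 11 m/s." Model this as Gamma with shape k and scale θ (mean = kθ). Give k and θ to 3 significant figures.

For Gamma(k, scale θ): mean = kθ, variance = kθ², so CV = 1/√k.
CV = SD/mean = 11/16.7 = 0.6587, hence k = 1/CV² = 2.3.
Then θ = mean/k = 16.7/2.3 = 7.25.

k ≈ 2.3, θ ≈ 7.25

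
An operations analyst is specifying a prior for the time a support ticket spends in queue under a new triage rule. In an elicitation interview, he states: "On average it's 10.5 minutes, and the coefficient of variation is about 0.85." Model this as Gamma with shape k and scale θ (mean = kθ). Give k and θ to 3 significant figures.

k ≈ 1.38, θ ≈ 7.59

For Gamma(k, scale θ): mean = kθ, variance = kθ², so CV = 1/√k.
CV = 0.85, hence k = 1/CV² = 1.38.
Then θ = mean/k = 10.5/1.38 = 7.59.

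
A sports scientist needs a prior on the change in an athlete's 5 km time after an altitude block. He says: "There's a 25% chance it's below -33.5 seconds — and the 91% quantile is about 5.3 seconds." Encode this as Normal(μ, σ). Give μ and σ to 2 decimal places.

For Normal(μ,σ), the p-quantile is μ + z_p·σ. Here z_{0.25} = -0.6745, z_{0.91} = 1.341.
So -33.5 = μ − 0.6745σ and 5.3 = μ + 1.341σ.
Subtracting: σ = (5.3 − -33.5)/(1.341 − (-0.6745)) = 19.25.
Then μ = -33.5 − (-0.6745)·19.25 = -20.51.

μ = -20.51, σ = 19.25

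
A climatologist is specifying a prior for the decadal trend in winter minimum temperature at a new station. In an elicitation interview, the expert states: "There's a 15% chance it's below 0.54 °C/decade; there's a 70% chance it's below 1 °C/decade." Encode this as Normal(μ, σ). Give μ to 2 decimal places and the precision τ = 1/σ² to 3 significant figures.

μ = 0.85, τ = 11.5

The p-quantile of Normal(μ,σ) is μ + z_p·σ, with z_{0.15} = -1.036 and z_{0.7} = 0.5244.
Eliminate σ: μ = (z₂·x₁ − z₁·x₂)/(z₂ − z₁) = (0.5244·0.54 − (-1.036)·1)/1.561 = 0.85.
Then σ = (x₂ − x₁)/(z₂ − z₁) = (1 − 0.54)/1.561 = 0.29.
Precision τ = 1/σ² = 1/0.2947² = 11.5.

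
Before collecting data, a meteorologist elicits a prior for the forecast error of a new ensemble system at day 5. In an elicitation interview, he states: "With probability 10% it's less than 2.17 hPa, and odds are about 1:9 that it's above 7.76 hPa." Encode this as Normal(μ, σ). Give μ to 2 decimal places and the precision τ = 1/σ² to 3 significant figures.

μ = 4.96, τ = 0.21

The p-quantile of Normal(μ,σ) is μ + z_p·σ, with z_{0.1} = -1.282 and z_{0.9} = 1.282.
Eliminate σ: μ = (z₂·x₁ − z₁·x₂)/(z₂ − z₁) = (1.282·2.17 − (-1.282)·7.76)/2.563 = 4.96.
Then σ = (x₂ − x₁)/(z₂ − z₁) = (7.76 − 2.17)/2.563 = 2.18.
Precision τ = 1/σ² = 1/2.181² = 0.21.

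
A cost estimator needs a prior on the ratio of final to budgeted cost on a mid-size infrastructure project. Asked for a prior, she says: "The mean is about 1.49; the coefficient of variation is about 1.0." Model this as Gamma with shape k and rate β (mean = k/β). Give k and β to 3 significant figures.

For Gamma(k, rate β): mean = k/β, variance = k/β², so CV = 1/√k.
CV = 1.0, hence k = 1/CV² = 1.
Then β = k/mean = 1/1.49 = 0.671.

k ≈ 1, β ≈ 0.671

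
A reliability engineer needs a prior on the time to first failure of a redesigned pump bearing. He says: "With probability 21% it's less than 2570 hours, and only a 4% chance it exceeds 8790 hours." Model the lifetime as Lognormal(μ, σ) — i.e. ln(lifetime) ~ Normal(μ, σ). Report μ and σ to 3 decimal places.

μ ≈ 8.239, σ ≈ 0.481

If T ~ Lognormal(μ,σ) then ln T ~ Normal(μ,σ), so the p-quantile of ln T is μ + z_p·σ.
ln(2570) = 7.852 and ln(8790) = 9.081; z_{0.21} = -0.8064, z_{0.96} = 1.751.
σ = (9.081 − 7.852)/(1.751 − (-0.8064)) = 0.481.
μ = 7.852 − (-0.8064)·0.481 = 8.239.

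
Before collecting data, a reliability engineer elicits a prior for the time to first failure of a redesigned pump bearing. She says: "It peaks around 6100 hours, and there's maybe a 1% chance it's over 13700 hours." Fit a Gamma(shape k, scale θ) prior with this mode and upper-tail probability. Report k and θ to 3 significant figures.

k ≈ 8.33, θ ≈ 832

Gamma(k,θ) with k>1 has mode (k−1)θ, so θ = 6100/(k−1).
Need P(X < 13700) = 0.99 with θ tied to k this way. Start at k = 2, θ = 6100: P(X<13700) ≈ 0.656.
Too low — raise k to concentrate. Iterating converges to k ≈ 8.33.
Then θ = 6100/(8.33−1) ≈ 832.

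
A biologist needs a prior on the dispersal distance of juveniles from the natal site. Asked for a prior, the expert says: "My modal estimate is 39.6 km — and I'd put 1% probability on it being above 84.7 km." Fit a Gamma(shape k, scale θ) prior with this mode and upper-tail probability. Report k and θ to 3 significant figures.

Gamma(k,θ) with k>1 has mode (k−1)θ, so θ = 39.6/(k−1).
Need P(X < 84.7) = 0.99 with θ tied to k this way. Start at k = 2, θ = 39.6: P(X<84.7) ≈ 0.630.
Too low — raise k to concentrate. Iterating converges to k ≈ 9.39.
Then θ = 39.6/(9.39−1) ≈ 4.72.

k ≈ 9.39, θ ≈ 4.72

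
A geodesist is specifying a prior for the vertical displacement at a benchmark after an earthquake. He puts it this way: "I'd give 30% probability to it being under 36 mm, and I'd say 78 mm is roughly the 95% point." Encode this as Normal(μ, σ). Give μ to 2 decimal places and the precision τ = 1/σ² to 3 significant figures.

The p-quantile of Normal(μ,σ) is μ + z_p·σ, with z_{0.3} = -0.5244 and z_{0.95} = 1.645.
Eliminate σ: μ = (z₂·x₁ − z₁·x₂)/(z₂ − z₁) = (1.645·36 − (-0.5244)·78)/2.169 = 46.15.
Then σ = (x₂ − x₁)/(z₂ − z₁) = (78 − 36)/2.169 = 19.36.
Precision τ = 1/σ² = 1/19.36² = 0.00267.

μ = 46.15, τ = 0.00267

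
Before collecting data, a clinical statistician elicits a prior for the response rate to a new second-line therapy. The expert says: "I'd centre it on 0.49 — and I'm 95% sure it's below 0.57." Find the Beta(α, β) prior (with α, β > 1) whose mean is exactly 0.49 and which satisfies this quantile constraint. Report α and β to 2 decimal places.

With mean 0.49 fixed, write α = 0.49s, β = 0.51s where s = α+β.
Need P(θ < 0.57) = 0.95 under Beta(0.49s, 0.51s). Normal approximation: (q−m)/√(m(1−m)/s) ≈ z_{0.95} = 1.64, so s ≈ 0.49·0.51·(1.64)²/(0.57−0.49)² = 105.6.
At s = 105.6: P(θ<0.57) ≈ 0.950. Adjusting to match 0.95 gives s ≈ 105.07.
So α = 0.49·105.07 ≈ 51.48, β = 0.51·105.07 ≈ 53.59.

α ≈ 51.48, β ≈ 53.59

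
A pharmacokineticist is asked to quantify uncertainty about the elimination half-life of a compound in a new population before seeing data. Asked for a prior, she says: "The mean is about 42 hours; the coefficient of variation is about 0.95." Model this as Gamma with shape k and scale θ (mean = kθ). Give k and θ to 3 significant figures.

For Gamma(k, scale θ): mean = kθ, variance = kθ², so CV = 1/√k.
CV = 0.95, hence k = 1/CV² = 1.11.
Then θ = mean/k = 42/1.11 = 37.9.

k ≈ 1.11, θ ≈ 37.9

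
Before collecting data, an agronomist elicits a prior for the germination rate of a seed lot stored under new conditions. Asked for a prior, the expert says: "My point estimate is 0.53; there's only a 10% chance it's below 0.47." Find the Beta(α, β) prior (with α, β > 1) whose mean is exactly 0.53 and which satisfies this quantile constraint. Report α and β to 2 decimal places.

With mean 0.53 fixed, write α = 0.53s, β = 0.47s where s = α+β.
Need P(θ < 0.47) = 0.1 under Beta(0.53s, 0.47s). Normal approximation: (q−m)/√(m(1−m)/s) ≈ z_{0.1} = -1.28, so s ≈ 0.53·0.47·(-1.28)²/(0.47−0.53)² = 113.6.
At s = 113.6: P(θ<0.47) ≈ 0.100. Adjusting to match 0.1 gives s ≈ 113.75.
So α = 0.53·113.75 ≈ 60.29, β = 0.47·113.75 ≈ 53.46.

α ≈ 60.29, β ≈ 53.46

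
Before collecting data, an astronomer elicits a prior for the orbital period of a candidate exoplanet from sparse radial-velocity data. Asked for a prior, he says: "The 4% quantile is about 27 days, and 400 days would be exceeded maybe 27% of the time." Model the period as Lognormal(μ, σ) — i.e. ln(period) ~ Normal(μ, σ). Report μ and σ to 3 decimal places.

μ ≈ 5.293, σ ≈ 1.141

If T ~ Lognormal(μ,σ) then ln T ~ Normal(μ,σ), so the p-quantile of ln T is μ + z_p·σ.
ln(27) = 3.296 and ln(400) = 5.991; z_{0.04} = -1.751, z_{0.73} = 0.6128.
σ = (5.991 − 3.296)/(0.6128 − (-1.751)) = 1.141.
μ = 3.296 − (-1.751)·1.141 = 5.293.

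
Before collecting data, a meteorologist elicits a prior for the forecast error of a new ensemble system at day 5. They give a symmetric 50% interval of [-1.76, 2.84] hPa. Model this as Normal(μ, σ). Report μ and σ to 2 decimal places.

μ = 0.54, σ = 3.41

A symmetric 50% interval runs μ ± z·σ with z = 0.6745.
Half-width = 2.3, so σ = 2.3/0.6745 = 3.41.
μ is the interval midpoint, 0.54.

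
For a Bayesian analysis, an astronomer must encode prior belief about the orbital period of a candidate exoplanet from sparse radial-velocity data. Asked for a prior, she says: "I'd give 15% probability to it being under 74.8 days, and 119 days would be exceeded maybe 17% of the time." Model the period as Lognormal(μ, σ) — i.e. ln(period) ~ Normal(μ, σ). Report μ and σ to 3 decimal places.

μ ≈ 4.557, σ ≈ 0.233

If T ~ Lognormal(μ,σ) then ln T ~ Normal(μ,σ), so the p-quantile of ln T is μ + z_p·σ.
ln(74.8) = 4.315 and ln(119) = 4.779; z_{0.15} = -1.036, z_{0.83} = 0.9542.
σ = (4.779 − 4.315)/(0.9542 − (-1.036)) = 0.233.
μ = 4.315 − (-1.036)·0.233 = 4.557.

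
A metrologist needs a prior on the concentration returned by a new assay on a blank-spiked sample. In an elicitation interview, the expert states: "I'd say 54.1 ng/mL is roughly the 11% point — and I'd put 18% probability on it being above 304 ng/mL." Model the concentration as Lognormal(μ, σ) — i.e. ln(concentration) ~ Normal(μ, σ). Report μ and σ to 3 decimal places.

μ ≈ 4.979, σ ≈ 0.806

If T ~ Lognormal(μ,σ) then ln T ~ Normal(μ,σ), so the p-quantile of ln T is μ + z_p·σ.
ln(54.1) = 3.991 and ln(304) = 5.717; z_{0.11} = -1.227, z_{0.82} = 0.9154.
σ = (5.717 − 3.991)/(0.9154 − (-1.227)) = 0.806.
μ = 3.991 − (-1.227)·0.806 = 4.979.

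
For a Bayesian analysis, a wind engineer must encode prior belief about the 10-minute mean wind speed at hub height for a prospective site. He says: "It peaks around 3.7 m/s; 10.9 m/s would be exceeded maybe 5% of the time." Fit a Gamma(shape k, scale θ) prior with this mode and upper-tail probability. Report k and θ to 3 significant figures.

k ≈ 3.28, θ ≈ 1.63

Gamma(k,θ) with k>1 has mode (k−1)θ, so θ = 3.7/(k−1).
Need P(X < 10.9) = 0.95 with θ tied to k this way. Start at k = 2, θ = 3.7: P(X<10.9) ≈ 0.793.
Too low — raise k to concentrate. Iterating converges to k ≈ 3.28.
Then θ = 3.7/(3.28−1) ≈ 1.63.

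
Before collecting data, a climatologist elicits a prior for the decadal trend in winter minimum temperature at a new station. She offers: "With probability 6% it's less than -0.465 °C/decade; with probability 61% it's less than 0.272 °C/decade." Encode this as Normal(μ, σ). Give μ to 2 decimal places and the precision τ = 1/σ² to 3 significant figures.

For Normal(μ,σ), the p-quantile is μ + z_p·σ. Here z_{0.06} = -1.555, z_{0.61} = 0.2793.
So -0.465 = μ − 1.555σ and 0.272 = μ + 0.2793σ.
Subtracting: σ = (0.272 − -0.465)/(0.2793 − (-1.555)) = 0.40.
Then μ = -0.465 − (-1.555)·0.40 = 0.16.
Precision τ = 1/σ² = 1/0.4018² = 6.19.

μ = 0.16, τ = 6.19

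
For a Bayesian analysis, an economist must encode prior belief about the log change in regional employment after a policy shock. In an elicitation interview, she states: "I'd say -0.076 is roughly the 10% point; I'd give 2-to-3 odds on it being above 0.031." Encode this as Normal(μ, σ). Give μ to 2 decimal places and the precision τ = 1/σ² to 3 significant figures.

For Normal(μ,σ), the p-quantile is μ + z_p·σ. Here z_{0.1} = -1.282, z_{0.6} = 0.2533.
So -0.076 = μ − 1.282σ and 0.031 = μ + 0.2533σ.
Subtracting: σ = (0.031 − -0.076)/(0.2533 − (-1.282)) = 0.07.
Then μ = -0.076 − (-1.282)·0.07 = 0.01.
Precision τ = 1/σ² = 1/0.06971² = 206.

μ = 0.01, τ = 206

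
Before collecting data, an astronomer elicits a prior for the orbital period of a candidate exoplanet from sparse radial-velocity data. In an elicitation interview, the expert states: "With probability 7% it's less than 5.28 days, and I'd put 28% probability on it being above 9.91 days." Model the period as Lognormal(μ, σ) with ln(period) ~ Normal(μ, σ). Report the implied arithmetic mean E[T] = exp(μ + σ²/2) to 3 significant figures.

E[T] ≈ 8.69 days

If T ~ Lognormal(μ,σ) then ln T ~ Normal(μ,σ), so the p-quantile of ln T is μ + z_p·σ.
ln(5.28) = 1.664 and ln(9.91) = 2.294; z_{0.07} = -1.476, z_{0.72} = 0.5828.
σ = (2.294 − 1.664)/(0.5828 − (-1.476)) = 0.306.
μ = 1.664 − (-1.476)·0.306 = 2.115.
E[T] = exp(μ + σ²/2) = exp(2.115 + 0.0468) = 8.69 days.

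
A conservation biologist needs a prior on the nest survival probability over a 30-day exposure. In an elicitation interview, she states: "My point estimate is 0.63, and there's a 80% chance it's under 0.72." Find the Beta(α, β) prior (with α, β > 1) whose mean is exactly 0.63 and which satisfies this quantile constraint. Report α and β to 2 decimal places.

α ≈ 13.19, β ≈ 7.75

With mean 0.63 fixed, write α = 0.63s, β = 0.37s where s = α+β.
Need P(θ < 0.72) = 0.8 under Beta(0.63s, 0.37s). Normal approximation: (q−m)/√(m(1−m)/s) ≈ z_{0.8} = 0.842, so s ≈ 0.63·0.37·(0.842)²/(0.72−0.63)² = 20.4.
At s = 20.4: P(θ<0.72) ≈ 0.796. Adjusting to match 0.8 gives s ≈ 20.94.
So α = 0.63·20.94 ≈ 13.19, β = 0.37·20.94 ≈ 7.75.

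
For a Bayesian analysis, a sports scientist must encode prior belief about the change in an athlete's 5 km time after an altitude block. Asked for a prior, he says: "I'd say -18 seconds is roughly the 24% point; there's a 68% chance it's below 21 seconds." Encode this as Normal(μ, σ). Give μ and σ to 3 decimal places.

For Normal(μ,σ), the p-quantile is μ + z_p·σ. Here z_{0.24} = -0.7063, z_{0.68} = 0.4677.
So -18 = μ − 0.7063σ and 21 = μ + 0.4677σ.
Subtracting: σ = (21 − -18)/(0.4677 − (-0.7063)) = 33.220.
Then μ = -18 − (-0.7063)·33.220 = 5.463.

μ = 5.463, σ = 33.220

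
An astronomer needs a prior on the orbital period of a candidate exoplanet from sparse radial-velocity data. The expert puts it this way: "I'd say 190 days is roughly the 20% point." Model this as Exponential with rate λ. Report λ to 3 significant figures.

λ ≈ 0.00117

P(T < 190.0) = 1 − e^(−λ·190.0) = 0.2, so λ = −ln(1−0.2)/190.0 = −ln(0.8)/190.0 = 0.00117.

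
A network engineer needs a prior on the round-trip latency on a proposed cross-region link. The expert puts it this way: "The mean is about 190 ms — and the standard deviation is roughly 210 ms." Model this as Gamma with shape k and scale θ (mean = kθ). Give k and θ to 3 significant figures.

For Gamma(k, scale θ): mean = kθ, variance = kθ², so CV = 1/√k.
CV = SD/mean = 210/190 = 1.105, hence k = 1/CV² = 0.819.
Then θ = mean/k = 190/0.819 = 232.

k ≈ 0.819, θ ≈ 232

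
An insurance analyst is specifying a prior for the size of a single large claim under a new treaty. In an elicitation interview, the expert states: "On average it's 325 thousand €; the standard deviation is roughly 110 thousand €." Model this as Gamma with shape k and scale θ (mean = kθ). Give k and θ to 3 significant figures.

For Gamma(k, scale θ): mean = kθ, variance = kθ², so CV = 1/√k.
CV = SD/mean = 110/325 = 0.3385, hence k = 1/CV² = 8.73.
Then θ = mean/k = 325/8.73 = 37.2.

k ≈ 8.73, θ ≈ 37.2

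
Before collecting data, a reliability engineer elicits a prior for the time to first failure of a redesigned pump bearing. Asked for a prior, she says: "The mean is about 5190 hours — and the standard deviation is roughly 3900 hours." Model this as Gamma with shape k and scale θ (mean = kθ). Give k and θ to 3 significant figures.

For Gamma(k, scale θ): mean = kθ, variance = kθ², so CV = 1/√k.
CV = SD/mean = 3900/5190 = 0.7514, hence k = 1/CV² = 1.77.
Then θ = mean/k = 5190/1.77 = 2930.

k ≈ 1.77, θ ≈ 2930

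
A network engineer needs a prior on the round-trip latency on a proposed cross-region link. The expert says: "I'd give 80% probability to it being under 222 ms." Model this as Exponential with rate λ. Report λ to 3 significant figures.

P(T < 222.0) = 1 − e^(−λ·222.0) = 0.8, so λ = −ln(1−0.8)/222.0 = −ln(0.2)/222.0 = 0.00725.

λ ≈ 0.00725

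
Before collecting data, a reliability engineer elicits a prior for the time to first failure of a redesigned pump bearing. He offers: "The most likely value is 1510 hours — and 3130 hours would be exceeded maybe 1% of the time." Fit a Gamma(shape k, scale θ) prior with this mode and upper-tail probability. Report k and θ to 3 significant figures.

Gamma(k,θ) with k>1 has mode (k−1)θ, so θ = 1510/(k−1).
Need P(X < 3130) = 0.99 with θ tied to k this way. Start at k = 2, θ = 1510: P(X<3130) ≈ 0.613.
Too low — raise k to concentrate. Iterating converges to k ≈ 10.2.
Then θ = 1510/(10.2−1) ≈ 164.

k ≈ 10.2, θ ≈ 164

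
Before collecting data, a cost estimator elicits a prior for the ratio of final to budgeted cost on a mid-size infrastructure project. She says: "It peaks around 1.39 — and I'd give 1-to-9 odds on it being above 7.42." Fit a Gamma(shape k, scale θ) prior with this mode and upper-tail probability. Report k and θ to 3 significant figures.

k ≈ 1.62, θ ≈ 2.24

Gamma(k,θ) with k>1 has mode (k−1)θ, so θ = 1.39/(k−1).
Need P(X < 7.42) = 0.9 with θ tied to k this way. Start at k = 2, θ = 1.39: P(X<7.42) ≈ 0.970.
Too high — lower k to spread out. Iterating converges to k ≈ 1.62.
Then θ = 1.39/(1.62−1) ≈ 2.24.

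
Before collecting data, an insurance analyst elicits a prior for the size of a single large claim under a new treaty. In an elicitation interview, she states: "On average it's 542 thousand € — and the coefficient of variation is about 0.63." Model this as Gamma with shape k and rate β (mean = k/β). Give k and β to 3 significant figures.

k ≈ 2.52, β ≈ 0.00465

For Gamma(k, rate β): mean = k/β, variance = k/β², so CV = 1/√k.
CV = 0.63, hence k = 1/CV² = 2.52.
Then β = k/mean = 2.52/542 = 0.00465.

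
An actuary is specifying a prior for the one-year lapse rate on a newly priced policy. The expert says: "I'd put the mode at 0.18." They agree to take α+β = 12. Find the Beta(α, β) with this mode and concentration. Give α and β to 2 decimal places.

For α,β > 1 the Beta mode is (α−1)/(α+β−2). With α+β = 12, the mode is (α−1)/10.
Set (α−1)/10 = 0.18 → α = 1 + 0.18·10 = 2.80.
β = 12 − α = 9.20.

α = 2.80, β = 9.20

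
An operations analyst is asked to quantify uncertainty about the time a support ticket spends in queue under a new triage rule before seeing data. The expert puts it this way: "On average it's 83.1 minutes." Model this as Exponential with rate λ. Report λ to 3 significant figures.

Exponential mean = 1/λ, so λ = 1/83.1 = 0.012.

λ ≈ 0.012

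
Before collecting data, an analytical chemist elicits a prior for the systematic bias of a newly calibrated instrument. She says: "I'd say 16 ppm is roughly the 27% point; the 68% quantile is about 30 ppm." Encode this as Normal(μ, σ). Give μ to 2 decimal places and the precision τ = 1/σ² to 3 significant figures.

For Normal(μ,σ), the p-quantile is μ + z_p·σ. Here z_{0.27} = -0.6128, z_{0.68} = 0.4677.
So 16 = μ − 0.6128σ and 30 = μ + 0.4677σ.
Subtracting: σ = (30 − 16)/(0.4677 − (-0.6128)) = 12.96.
Then μ = 16 − (-0.6128)·12.96 = 23.94.
Precision τ = 1/σ² = 1/12.96² = 0.00596.

μ = 23.94, τ = 0.00596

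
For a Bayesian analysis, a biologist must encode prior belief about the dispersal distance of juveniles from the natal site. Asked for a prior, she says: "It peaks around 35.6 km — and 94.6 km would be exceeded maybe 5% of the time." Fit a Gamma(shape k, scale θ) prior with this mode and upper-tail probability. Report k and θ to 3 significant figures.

k ≈ 3.82, θ ≈ 12.6

Gamma(k,θ) with k>1 has mode (k−1)θ, so θ = 35.6/(k−1).
Need P(X < 94.6) = 0.95 with θ tied to k this way. Start at k = 2, θ = 35.6: P(X<94.6) ≈ 0.743.
Too low — raise k to concentrate. Iterating converges to k ≈ 3.82.
Then θ = 35.6/(3.82−1) ≈ 12.6.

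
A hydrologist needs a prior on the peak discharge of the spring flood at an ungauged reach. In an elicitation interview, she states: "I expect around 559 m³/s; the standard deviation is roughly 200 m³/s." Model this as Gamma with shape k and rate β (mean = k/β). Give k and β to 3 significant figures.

k ≈ 7.81, β ≈ 0.014

For Gamma(k, rate β): mean = k/β, variance = k/β², so CV = 1/√k.
CV = SD/mean = 200/559 = 0.3578, hence k = 1/CV² = 7.81.
Then β = k/mean = 7.81/559 = 0.014.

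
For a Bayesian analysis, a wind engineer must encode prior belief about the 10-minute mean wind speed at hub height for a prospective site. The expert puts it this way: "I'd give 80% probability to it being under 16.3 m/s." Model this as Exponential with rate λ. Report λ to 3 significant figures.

λ ≈ 0.0987

P(T < 16.3) = 1 − e^(−λ·16.3) = 0.8, so λ = −ln(1−0.8)/16.3 = −ln(0.2)/16.3 = 0.0987.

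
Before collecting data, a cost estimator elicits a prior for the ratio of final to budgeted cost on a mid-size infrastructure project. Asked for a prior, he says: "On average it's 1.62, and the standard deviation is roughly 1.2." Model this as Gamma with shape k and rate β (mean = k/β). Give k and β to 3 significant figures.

k ≈ 1.82, β ≈ 1.12

For Gamma(k, rate β): mean = k/β, variance = k/β², so CV = 1/√k.
CV = SD/mean = 1.2/1.62 = 0.7407, hence k = 1/CV² = 1.82.
Then β = k/mean = 1.82/1.62 = 1.12.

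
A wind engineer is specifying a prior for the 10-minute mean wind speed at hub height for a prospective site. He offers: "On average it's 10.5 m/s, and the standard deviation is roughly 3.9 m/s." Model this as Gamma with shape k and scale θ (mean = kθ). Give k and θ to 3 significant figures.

For Gamma(k, scale θ): mean = kθ, variance = kθ², so CV = 1/√k.
CV = SD/mean = 3.9/10.5 = 0.3714, hence k = 1/CV² = 7.25.
Then θ = mean/k = 10.5/7.25 = 1.45.

k ≈ 7.25, θ ≈ 1.45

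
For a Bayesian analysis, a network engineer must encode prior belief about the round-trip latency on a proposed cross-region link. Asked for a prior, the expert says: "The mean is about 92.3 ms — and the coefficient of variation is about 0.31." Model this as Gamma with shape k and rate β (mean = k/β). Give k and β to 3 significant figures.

For Gamma(k, rate β): mean = k/β, variance = k/β², so CV = 1/√k.
CV = 0.31, hence k = 1/CV² = 10.4.
Then β = k/mean = 10.4/92.3 = 0.113.

k ≈ 10.4, β ≈ 0.113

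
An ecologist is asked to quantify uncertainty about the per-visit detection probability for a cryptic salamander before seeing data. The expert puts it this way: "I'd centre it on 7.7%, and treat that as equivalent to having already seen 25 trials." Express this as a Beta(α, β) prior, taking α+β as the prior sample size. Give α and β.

Under the effective-sample-size interpretation, Beta(α, β) has prior mean α/(α+β) and prior sample size α+β.
So α+β = 25 and α/(α+β) = 0.077, giving α = 0.077·25 = 1.925 and β = 25 − 1.925 = 23.075.

α = 1.925, β = 23.075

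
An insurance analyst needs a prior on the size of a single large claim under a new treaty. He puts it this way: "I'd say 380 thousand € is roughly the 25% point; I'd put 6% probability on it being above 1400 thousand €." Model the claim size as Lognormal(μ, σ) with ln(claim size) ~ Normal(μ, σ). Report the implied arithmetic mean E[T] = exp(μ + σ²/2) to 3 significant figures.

E[T] ≈ 669 thousand €

If T ~ Lognormal(μ,σ) then ln T ~ Normal(μ,σ), so the p-quantile of ln T is μ + z_p·σ.
ln(380) = 5.94 and ln(1400) = 7.244; z_{0.25} = -0.6745, z_{0.94} = 1.555.
σ = (7.244 − 5.94)/(1.555 − (-0.6745)) = 0.585.
μ = 5.94 − (-0.6745)·0.585 = 6.335.
E[T] = exp(μ + σ²/2) = exp(6.335 + 0.1711) = 669 thousand €.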